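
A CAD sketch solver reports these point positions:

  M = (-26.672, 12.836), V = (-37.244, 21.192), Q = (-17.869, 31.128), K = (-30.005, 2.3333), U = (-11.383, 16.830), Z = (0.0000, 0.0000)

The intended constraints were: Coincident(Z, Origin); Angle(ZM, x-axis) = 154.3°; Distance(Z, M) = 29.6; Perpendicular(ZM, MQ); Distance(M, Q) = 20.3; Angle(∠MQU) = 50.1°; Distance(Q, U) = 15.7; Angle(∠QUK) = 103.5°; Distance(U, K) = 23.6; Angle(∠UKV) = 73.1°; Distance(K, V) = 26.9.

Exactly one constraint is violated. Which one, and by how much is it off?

Distance(K, V) = 26.9 — off by 6.70.

Z = (0.00, 0.00) ✓; ZM at 154.3° ✓; |ZM| = 29.60 ✓; ∠(ZM, MQ) = 90.00° ✓; |MQ| = 20.30 ✓; ∠MQU = 50.10° ✓; |QU| = 15.70 ✓; ∠QUK = 103.5° ✓; |UK| = 23.60 ✓; ∠UKV = 73.10° ✓; |KV| = 20.20 ✗.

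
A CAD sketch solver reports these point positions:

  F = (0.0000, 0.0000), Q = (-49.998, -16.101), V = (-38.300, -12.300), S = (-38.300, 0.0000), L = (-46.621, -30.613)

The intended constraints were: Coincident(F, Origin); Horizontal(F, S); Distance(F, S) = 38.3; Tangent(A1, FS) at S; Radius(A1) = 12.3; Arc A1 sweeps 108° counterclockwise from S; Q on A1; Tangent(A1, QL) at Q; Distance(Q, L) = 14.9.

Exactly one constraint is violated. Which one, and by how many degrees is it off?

Tangent(A1, QL) at Q — off by 4.90°.

F = (0.00, 0.00) ✓; F.y = 0.00, S.y = 0.00 ✓; |FS| = 38.30 ✓; ∠(VS, SF) = 90.00° ✓; |VS| = 12.30 ✓; bearing(V→Q) − bearing(V→S) = 108.0° ✓; |VQ| = 12.30 ✓; ∠(VQ, QL) = 94.90° ✗; |QL| = 14.90 ✓.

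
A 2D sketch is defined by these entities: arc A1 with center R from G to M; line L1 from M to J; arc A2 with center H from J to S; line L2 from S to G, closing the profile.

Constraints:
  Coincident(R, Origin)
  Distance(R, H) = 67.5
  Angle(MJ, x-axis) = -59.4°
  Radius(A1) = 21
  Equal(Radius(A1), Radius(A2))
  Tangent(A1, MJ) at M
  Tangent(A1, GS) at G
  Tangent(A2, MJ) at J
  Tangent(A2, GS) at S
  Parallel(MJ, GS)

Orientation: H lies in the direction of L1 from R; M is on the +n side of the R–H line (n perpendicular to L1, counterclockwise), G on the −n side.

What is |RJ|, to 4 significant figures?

70.69

Tangency of A1 to both parallel lines with radius 21.0 puts M and G at R ± 21.0·n: M = (18.08, 10.69), G = (-18.08, -10.69). Equal radii place J and S the same way about H: J = H + 21.0·n = (52.44, -47.41), S = H − 21.0·n = (16.28, -68.79). Then |RJ| = |J − R| = 70.69.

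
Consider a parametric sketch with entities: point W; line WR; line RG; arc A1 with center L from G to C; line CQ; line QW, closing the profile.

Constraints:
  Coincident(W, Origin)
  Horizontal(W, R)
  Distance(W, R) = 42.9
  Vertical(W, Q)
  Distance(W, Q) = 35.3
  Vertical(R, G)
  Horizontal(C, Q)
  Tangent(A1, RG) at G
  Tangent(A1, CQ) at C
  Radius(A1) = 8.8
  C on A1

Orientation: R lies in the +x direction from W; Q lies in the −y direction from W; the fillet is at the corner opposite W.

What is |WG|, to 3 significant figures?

50.4

W is at the origin; WR is horizontal with |WR| = 42.9 and R on the +x side, so R = (42.9, 0.00). W and Q share the same x with |WQ| = 35.3 and Q on the −y side, so Q = (0.00, -35.3). The virtual corner opposite W is at (42.9, -35.3). Since A1 is tangent to RG there, LG ⟂ RG and A1 meets CQ tangentially, so LC is at right angles to CQ, with radius 8.8, so the center L sits 8.8 in from both sides at L = (34.1, -26.5). That places the tangent points at G = (42.9, -26.5) on RG and C = (34.1, -35.3) on CQ. Then |WG| = |G − W| = 50.4.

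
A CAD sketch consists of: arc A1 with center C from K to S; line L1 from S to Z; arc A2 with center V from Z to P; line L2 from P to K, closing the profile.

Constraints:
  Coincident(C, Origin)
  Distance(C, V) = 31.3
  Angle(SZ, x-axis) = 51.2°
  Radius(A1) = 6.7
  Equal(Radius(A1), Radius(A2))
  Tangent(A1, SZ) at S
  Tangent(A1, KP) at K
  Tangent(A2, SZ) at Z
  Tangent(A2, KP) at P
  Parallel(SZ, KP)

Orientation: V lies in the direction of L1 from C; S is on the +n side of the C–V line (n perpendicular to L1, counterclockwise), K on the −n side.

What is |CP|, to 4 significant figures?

32.01

The slot axis is L1's direction at 51.2°, so u = (cos 51.2°, sin 51.2°) = (0.6266, 0.7793) and n = (−sin 51.2°, cos 51.2°) = (-0.7793, 0.6266). C is at the origin and V lies 31.3 along u from C, so V = 31.3·u = (19.61, 24.39). Tangency of A1 to both parallel lines with radius 6.7 puts S and K at C ± 6.7·n: S = (-5.222, 4.198), K = (5.222, -4.198). Equal radii place Z and P the same way about V: Z = V + 6.7·n = (14.39, 28.59), P = V − 6.7·n = (24.83, 20.20). Then |CP| = |P − C| = 32.01.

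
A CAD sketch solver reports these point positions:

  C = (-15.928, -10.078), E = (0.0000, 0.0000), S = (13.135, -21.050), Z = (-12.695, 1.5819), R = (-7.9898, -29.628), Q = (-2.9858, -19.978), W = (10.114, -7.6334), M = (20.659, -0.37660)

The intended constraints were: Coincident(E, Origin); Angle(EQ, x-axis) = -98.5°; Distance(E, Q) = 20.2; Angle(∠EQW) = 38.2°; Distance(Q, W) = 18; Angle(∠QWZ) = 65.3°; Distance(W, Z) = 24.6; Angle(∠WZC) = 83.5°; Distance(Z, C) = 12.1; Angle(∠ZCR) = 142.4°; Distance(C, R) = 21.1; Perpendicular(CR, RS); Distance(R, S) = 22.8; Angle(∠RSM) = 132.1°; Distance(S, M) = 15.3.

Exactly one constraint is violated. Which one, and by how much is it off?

Distance(S, M) = 15.3 — off by 6.70.

E = (0.00, 0.00) ✓; EQ at -98.50° ✓; |EQ| = 20.20 ✓; ∠EQW = 38.20° ✓; |QW| = 18.00 ✓; ∠QWZ = 65.30° ✓; |WZ| = 24.60 ✓; ∠WZC = 83.50° ✓; |ZC| = 12.10 ✓; ∠ZCR = 142.4° ✓; |CR| = 21.10 ✓; ∠(CR, RS) = 90.00° ✓; |RS| = 22.80 ✓; ∠RSM = 132.1° ✓; |SM| = 22.00 ✗.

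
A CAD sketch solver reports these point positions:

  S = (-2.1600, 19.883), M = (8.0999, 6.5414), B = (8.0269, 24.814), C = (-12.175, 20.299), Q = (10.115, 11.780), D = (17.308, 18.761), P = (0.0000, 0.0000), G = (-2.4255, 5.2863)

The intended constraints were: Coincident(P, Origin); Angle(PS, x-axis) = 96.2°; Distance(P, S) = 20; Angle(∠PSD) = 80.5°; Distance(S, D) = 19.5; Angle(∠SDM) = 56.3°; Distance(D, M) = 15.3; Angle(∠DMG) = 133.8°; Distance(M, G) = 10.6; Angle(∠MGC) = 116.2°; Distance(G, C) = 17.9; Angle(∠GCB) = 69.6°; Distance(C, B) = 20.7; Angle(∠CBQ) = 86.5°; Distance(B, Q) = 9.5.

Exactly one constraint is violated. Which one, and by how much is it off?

Distance(B, Q) = 9.5 — off by 3.70.

P = (0.00, 0.00) ✓; PS at 96.20° ✓; |PS| = 20.00 ✓; ∠PSD = 80.50° ✓; |SD| = 19.50 ✓; ∠SDM = 56.30° ✓; |DM| = 15.30 ✓; ∠DMG = 133.8° ✓; |MG| = 10.60 ✓; ∠MGC = 116.2° ✓; |GC| = 17.90 ✓; ∠GCB = 69.60° ✓; |CB| = 20.70 ✓; ∠CBQ = 86.50° ✓; |BQ| = 13.20 ✗.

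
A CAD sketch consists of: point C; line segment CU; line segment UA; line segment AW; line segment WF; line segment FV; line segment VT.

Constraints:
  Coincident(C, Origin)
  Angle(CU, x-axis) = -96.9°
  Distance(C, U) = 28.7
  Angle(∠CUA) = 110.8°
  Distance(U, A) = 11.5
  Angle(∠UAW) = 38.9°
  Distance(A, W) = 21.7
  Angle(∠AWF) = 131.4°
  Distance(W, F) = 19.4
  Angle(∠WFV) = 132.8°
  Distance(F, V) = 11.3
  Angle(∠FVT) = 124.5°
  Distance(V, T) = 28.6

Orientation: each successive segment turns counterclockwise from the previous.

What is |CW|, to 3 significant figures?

14.0

∠CUA = 110.8° gives UA at -27.7° from the x-axis; with |UA| = 11.5, A = (6.73, -33.8). ∠UAW = 38.9° gives AW at 113° from the x-axis; with |AW| = 21.7, W = (-1.88, -13.9). Then |CW| = |W − C| = 14.0.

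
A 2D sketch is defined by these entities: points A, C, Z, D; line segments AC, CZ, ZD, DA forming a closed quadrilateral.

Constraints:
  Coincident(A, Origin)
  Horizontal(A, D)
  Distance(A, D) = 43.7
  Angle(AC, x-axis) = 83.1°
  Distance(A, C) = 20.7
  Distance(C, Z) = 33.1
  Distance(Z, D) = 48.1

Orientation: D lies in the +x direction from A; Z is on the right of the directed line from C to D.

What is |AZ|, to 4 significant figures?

12.45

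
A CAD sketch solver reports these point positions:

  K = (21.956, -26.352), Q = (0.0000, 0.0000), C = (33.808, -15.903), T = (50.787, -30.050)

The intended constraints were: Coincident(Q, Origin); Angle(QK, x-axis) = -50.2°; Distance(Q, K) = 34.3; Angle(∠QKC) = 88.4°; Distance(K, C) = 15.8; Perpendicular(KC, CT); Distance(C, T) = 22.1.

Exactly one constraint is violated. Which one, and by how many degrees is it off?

Perpendicular(KC, CT) — off by 8.80°.

Q = (0.00, 0.00) ✓; QK at -50.20° ✓; |QK| = 34.30 ✓; ∠QKC = 88.40° ✓; |KC| = 15.80 ✓; ∠(KC, CT) = 81.20° ✗; |CT| = 22.10 ✓.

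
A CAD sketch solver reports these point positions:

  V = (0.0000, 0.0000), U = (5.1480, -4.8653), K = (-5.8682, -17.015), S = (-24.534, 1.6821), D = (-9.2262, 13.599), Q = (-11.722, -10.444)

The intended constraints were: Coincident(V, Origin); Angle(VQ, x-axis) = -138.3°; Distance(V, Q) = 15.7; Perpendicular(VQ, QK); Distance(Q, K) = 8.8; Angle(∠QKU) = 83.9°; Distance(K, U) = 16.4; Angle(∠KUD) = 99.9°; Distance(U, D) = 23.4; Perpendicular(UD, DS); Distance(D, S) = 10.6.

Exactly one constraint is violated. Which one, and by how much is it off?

Distance(D, S) = 10.6 — off by 8.80.

V = (0.00, 0.00) ✓; VQ at -138.3° ✓; |VQ| = 15.70 ✓; ∠(VQ, QK) = 90.00° ✓; |QK| = 8.800 ✓; ∠QKU = 83.90° ✓; |KU| = 16.40 ✓; ∠KUD = 99.90° ✓; |UD| = 23.40 ✓; ∠(UD, DS) = 90.00° ✓; |DS| = 19.40 ✗.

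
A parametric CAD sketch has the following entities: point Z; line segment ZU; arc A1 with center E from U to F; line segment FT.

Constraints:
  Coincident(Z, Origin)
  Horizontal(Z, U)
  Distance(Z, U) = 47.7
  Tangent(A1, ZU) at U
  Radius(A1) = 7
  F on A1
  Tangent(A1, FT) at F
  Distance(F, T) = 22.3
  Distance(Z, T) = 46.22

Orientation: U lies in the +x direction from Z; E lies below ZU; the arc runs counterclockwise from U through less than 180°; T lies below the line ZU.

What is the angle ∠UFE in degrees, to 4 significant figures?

49.97°

Z is at the origin; Z and U share the same y with |ZU| = 47.7 and U on the +x side, so U = (47.70, 0.000). A1 meets ZU tangentially, so EU is at right angles to ZU, so E = U + (0, -7) = (47.70, -7.000). Since EF ⟂ FT (tangency), |ET| = √(7.0² + 22.3²) = 23.37 regardless of where F sits on A1. So T lies on both circle(Z, 46.22) and circle(E, 23.37); the below-ZU intersection is T = (36.96, -27.76). F is the foot of the tangent from T: F = (40.81, -5.792).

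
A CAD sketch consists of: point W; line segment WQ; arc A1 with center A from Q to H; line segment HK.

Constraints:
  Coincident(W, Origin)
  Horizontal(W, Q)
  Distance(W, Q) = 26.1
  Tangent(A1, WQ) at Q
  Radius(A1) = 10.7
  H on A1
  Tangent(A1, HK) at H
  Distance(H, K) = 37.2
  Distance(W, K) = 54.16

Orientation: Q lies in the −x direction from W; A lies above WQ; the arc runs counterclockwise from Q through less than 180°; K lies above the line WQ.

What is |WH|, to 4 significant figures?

20.11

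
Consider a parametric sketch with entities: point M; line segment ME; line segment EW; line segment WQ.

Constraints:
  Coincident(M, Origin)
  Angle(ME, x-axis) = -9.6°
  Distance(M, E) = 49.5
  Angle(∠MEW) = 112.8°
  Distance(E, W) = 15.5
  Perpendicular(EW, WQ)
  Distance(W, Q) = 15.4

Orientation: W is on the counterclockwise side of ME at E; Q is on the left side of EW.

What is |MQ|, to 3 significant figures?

46.0

∠MEW = 112.8°, so EW runs at -9.6° + (180° − 112.8°) = 57.6° from the x-axis; with |EW| = 15.5, W = E + 15.5·(cos 57.6°, sin 57.6°) = (57.1, 4.83). EW ⟂ WQ; with |WQ| = 15.4 on the left of EW, Q = W + 15.4·(-0.844, 0.536) = (44.1, 13.1). Then |MQ| = |Q − M| = 46.0.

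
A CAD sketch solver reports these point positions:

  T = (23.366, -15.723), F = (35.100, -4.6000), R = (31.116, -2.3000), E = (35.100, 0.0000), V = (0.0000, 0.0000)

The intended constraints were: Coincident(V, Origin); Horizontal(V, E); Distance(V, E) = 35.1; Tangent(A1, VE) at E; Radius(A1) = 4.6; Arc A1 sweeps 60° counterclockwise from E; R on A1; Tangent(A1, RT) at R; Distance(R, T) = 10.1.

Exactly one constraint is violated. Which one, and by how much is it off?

Distance(R, T) = 10.1 — off by 5.40.

V = (0.00, 0.00) ✓; V.y = 0.00, E.y = 0.00 ✓; |VE| = 35.10 ✓; ∠(FE, EV) = 90.00° ✓; |FE| = 4.600 ✓; bearing(F→R) − bearing(F→E) = 60.00° ✓; |FR| = 4.600 ✓; ∠(FR, RT) = 90.00° ✓; |RT| = 15.50 ✗.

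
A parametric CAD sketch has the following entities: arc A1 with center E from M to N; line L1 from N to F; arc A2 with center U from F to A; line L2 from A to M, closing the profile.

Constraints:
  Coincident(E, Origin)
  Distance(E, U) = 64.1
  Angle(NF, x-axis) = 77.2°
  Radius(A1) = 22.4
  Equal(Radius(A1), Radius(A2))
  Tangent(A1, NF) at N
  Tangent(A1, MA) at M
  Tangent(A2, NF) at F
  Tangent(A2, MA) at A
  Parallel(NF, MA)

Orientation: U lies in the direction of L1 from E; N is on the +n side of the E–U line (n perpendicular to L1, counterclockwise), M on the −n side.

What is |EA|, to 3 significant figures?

67.9

The slot axis is L1's direction at 77.2°, so u = (cos 77.2°, sin 77.2°) = (0.222, 0.975) and n = (−sin 77.2°, cos 77.2°) = (-0.975, 0.222). E is at the origin and U lies 64.1 along u from E, so U = 64.1·u = (14.2, 62.5). Tangency of A1 to both parallel lines with radius 22.4 puts N and M at E ± 22.4·n: N = (-21.8, 4.96), M = (21.8, -4.96). Equal radii place F and A the same way about U: F = U + 22.4·n = (-7.64, 67.5), A = U − 22.4·n = (36.0, 57.5). Then |EA| = |A − E| = 67.9.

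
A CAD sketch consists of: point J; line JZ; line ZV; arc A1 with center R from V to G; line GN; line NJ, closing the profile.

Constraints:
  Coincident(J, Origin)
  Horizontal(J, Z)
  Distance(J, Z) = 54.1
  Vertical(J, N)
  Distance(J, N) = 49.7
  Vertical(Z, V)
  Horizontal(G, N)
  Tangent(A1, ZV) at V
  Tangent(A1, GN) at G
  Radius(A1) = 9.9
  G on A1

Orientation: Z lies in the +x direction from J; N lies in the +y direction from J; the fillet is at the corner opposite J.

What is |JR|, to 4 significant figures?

59.48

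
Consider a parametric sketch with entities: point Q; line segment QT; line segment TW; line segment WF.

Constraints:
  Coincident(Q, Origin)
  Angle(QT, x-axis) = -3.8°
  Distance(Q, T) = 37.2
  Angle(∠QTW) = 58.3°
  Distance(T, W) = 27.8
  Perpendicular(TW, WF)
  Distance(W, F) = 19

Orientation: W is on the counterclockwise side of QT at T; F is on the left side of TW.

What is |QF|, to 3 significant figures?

15.1

∠QTW = 58.3°, so TW runs at -3.8° + (180° − 58.3°) = 118° from the x-axis; with |TW| = 27.8, W = T + 27.8·(cos 118°, sin 118°) = (24.1, 22.1). TW is perpendicular to WF; with |WF| = 19.0 on the left of TW, F = W + 19.0·(-0.884, -0.468) = (7.32, 13.2). Then |QF| = |F − Q| = 15.1.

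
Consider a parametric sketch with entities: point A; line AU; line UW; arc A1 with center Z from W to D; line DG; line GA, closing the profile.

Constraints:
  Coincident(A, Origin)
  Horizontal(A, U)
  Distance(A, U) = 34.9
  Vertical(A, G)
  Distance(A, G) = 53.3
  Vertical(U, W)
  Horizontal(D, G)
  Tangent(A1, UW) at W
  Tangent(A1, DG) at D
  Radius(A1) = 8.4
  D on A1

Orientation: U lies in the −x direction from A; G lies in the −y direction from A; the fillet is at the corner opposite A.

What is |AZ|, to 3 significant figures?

52.1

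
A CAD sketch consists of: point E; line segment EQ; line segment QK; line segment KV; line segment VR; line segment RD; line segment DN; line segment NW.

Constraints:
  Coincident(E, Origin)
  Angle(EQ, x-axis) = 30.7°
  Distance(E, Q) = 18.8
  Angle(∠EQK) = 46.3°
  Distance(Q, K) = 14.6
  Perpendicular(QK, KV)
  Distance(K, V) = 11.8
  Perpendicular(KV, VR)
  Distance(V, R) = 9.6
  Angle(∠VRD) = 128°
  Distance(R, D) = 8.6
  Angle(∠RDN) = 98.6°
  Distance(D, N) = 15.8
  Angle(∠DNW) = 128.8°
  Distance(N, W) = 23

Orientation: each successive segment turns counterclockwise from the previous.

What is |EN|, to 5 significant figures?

20.195

E is at the origin; EQ runs at 30.7° with length 18.8, so Q = (16.165, 9.5982). ∠EQK = 46.3° gives QK at 164.40° from the x-axis; with |QK| = 14.6, K = (2.1030, 13.524). QK ⟂ KV, so KV runs at -105.60°; with |KV| = 11.8, V = (-1.0702, 2.1591). The perpendicularity gives VR at right angles to KV, so VR runs at -15.600°; with |VR| = 9.6, R = (8.1762, -0.42251). ∠VRD = 128.0° gives RD at 36.400° from the x-axis; with |RD| = 8.6, D = (15.098, 4.6809). ∠RDN = 98.6° gives DN at 117.80° from the x-axis; with |DN| = 15.8, N = (7.7293, 18.657). Then |EN| = |N − E| = 20.195.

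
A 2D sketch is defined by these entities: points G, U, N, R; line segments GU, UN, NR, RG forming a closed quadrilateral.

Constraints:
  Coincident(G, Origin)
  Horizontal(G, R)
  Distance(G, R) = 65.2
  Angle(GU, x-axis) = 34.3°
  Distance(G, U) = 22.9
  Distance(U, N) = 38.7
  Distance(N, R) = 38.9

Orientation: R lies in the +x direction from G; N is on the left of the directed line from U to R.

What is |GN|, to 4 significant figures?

61.59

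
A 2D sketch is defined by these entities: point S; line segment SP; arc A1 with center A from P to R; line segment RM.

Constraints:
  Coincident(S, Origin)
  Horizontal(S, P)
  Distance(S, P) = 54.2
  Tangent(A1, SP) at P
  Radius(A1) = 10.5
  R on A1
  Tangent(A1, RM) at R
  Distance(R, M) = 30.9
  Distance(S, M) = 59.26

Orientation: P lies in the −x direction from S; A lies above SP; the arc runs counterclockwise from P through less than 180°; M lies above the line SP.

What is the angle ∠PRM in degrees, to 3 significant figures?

136°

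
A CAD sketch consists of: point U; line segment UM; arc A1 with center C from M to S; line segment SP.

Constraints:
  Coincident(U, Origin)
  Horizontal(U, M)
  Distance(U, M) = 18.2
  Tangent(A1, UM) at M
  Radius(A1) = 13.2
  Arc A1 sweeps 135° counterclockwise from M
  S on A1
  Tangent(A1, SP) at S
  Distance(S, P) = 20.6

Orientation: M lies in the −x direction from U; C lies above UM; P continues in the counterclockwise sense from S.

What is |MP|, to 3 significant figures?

37.5

U is at the origin; UM is horizontal with |UM| = 18.2 and M on the −x side, so M = (-18.2, 0.00). Tangency of A1 to UM means the radius CM is perpendicular to UM, so C = M + (0, 13.2) = (-18.2, 13.2). On A1, M sits at bearing -90° from C; a 135° counterclockwise sweep puts S at bearing 45°, so S = C + 13.2·(cos 45°, sin 45°) = (-8.87, 22.5). The tangent condition forces CS to be normal to SP, so SP runs along (−sin 45°, cos 45°); with |SP| = 20.6, P = (-23.4, 37.1). Then |MP| = |P − M| = 37.5.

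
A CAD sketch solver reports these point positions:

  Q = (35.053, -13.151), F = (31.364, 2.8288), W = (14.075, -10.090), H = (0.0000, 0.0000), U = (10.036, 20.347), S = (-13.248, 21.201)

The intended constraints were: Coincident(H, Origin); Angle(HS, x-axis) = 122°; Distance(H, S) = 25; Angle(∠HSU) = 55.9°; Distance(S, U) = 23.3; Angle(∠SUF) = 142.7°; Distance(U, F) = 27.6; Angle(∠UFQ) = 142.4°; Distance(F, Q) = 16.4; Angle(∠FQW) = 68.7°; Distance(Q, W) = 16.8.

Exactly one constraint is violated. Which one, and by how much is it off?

Distance(Q, W) = 16.8 — off by 4.40.

H = (0.00, 0.00) ✓; HS at 122.0° ✓; |HS| = 25.00 ✓; ∠HSU = 55.90° ✓; |SU| = 23.30 ✓; ∠SUF = 142.7° ✓; |UF| = 27.60 ✓; ∠UFQ = 142.4° ✓; |FQ| = 16.40 ✓; ∠FQW = 68.70° ✓; |QW| = 21.20 ✗.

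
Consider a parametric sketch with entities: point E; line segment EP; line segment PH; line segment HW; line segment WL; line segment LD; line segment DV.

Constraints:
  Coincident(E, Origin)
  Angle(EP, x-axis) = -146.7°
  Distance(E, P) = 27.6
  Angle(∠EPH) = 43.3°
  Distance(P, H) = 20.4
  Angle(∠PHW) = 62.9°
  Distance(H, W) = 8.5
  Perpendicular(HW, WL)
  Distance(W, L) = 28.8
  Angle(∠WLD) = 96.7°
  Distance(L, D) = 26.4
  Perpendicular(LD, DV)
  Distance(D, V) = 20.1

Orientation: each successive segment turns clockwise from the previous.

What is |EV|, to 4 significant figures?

42.24

E is at the origin; EP runs at -146.7° with length 27.6, so P = (-23.07, -15.15). ∠EPH = 43.3° gives PH at 76.60° from the x-axis; with |PH| = 20.4, H = (-18.34, 4.692). ∠PHW = 62.9° gives HW at -40.50° from the x-axis; with |HW| = 8.5, W = (-11.88, -0.8287). The perpendicularity gives WL at right angles to HW, so WL runs at -130.5°; with |WL| = 28.8, L = (-30.58, -22.73). ∠WLD = 96.7° gives LD at 146.2° from the x-axis; with |LD| = 26.4, D = (-52.52, -8.042). The perpendicularity gives DV at right angles to LD, so DV runs at 56.20°; with |DV| = 20.1, V = (-41.34, 8.661). Then |EV| = |V − E| = 42.24.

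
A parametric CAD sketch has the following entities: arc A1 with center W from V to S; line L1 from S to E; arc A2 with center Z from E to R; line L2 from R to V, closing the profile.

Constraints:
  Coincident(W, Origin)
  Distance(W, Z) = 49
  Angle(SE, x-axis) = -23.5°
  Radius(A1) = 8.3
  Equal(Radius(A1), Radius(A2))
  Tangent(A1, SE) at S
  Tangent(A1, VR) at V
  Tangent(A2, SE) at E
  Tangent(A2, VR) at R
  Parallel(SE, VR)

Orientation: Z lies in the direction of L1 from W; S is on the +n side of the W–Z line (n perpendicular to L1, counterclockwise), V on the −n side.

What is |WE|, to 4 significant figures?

49.70

Tangency of A1 to both parallel lines with radius 8.3 puts S and V at W ± 8.3·n: S = (3.310, 7.612), V = (-3.310, -7.612). Equal radii place E and R the same way about Z: E = Z + 8.3·n = (48.25, -11.93), R = Z − 8.3·n = (41.63, -27.15). Then |WE| = |E − W| = 49.70.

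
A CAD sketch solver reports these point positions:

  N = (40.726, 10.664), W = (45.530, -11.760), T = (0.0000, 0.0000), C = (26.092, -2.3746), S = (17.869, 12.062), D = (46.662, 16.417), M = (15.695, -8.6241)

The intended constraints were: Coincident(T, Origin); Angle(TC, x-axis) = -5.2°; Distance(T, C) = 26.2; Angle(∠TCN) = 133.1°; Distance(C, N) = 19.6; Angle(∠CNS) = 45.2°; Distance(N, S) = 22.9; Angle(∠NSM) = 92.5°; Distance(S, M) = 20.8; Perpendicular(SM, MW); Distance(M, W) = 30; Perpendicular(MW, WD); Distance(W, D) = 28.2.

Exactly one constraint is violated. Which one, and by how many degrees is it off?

Perpendicular(MW, WD) — off by 3.70°.

T = (0.00, 0.00) ✓; TC at -5.200° ✓; |TC| = 26.20 ✓; ∠TCN = 133.1° ✓; |CN| = 19.60 ✓; ∠CNS = 45.20° ✓; |NS| = 22.90 ✓; ∠NSM = 92.50° ✓; |SM| = 20.80 ✓; ∠(SM, MW) = 90.00° ✓; |MW| = 30.00 ✓; ∠(MW, WD) = 93.70° ✗; |WD| = 28.20 ✓.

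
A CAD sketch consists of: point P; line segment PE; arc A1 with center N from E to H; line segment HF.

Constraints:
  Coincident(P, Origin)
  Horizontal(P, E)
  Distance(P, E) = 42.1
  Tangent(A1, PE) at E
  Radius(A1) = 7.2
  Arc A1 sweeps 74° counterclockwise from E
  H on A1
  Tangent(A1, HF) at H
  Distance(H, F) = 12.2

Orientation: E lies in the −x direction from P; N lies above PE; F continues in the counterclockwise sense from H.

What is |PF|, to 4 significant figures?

36.05

P is at the origin; P and E share the same y with |PE| = 42.1 and E on the −x side, so E = (-42.10, 0.000). Since A1 is tangent to PE there, NE ⟂ PE, so N = E + (0, 7.2) = (-42.10, 7.200). On A1, E sits at bearing -90° from N; a 74° counterclockwise sweep puts H at bearing -16°, so H = N + 7.2·(cos -16°, sin -16°) = (-35.18, 5.215). Tangency of A1 to HF means the radius NH is perpendicular to HF, so HF runs along (−sin -16°, cos -16°); with |HF| = 12.2, F = (-31.82, 16.94). Then |PF| = |F − P| = 36.05.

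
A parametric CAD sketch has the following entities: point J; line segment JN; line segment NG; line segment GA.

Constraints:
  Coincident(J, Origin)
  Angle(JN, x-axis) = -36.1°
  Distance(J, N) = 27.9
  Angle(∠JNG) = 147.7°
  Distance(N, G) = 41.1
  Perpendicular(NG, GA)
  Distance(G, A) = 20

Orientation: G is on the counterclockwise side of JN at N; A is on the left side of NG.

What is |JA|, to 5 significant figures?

64.883

∠JNG = 147.7°, so NG runs at -36.1° + (180° − 147.7°) = -3.8000° from the x-axis; with |NG| = 41.1, G = N + 41.1·(cos -3.8000°, sin -3.8000°) = (63.553, -19.162). NG ⟂ GA; with |GA| = 20.0 on the left of NG, A = G + 20.0·(0.066274, 0.99780) = (64.878, 0.79359). Then |JA| = |A − J| = 64.883.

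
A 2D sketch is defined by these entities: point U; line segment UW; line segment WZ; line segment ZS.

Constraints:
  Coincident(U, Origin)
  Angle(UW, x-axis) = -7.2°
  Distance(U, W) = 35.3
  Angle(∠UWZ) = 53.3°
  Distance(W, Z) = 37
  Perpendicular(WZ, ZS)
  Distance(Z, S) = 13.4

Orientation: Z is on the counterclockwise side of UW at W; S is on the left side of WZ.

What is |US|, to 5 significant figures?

21.795

U is at the origin; UW runs at -7.2° with length 35.3, so W = 35.3·(cos -7.2°, sin -7.2°) = (35.022, -4.4243). ∠UWZ = 53.3°, so WZ runs at -7.2° + (180° − 53.3°) = 119.50° from the x-axis; with |WZ| = 37.0, Z = W + 37.0·(cos 119.50°, sin 119.50°) = (16.802, 27.779). WZ ⟂ ZS; with |ZS| = 13.4 on the left of WZ, S = Z + 13.4·(-0.87036, -0.49242) = (5.1392, 21.180). Then |US| = |S − U| = 21.795.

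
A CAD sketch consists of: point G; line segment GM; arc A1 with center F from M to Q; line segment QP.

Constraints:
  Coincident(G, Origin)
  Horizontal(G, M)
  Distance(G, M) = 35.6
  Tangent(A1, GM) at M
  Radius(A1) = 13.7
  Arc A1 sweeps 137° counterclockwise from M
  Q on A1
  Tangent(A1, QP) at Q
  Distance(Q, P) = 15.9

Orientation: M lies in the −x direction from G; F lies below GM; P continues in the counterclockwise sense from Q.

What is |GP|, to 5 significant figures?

48.005

On A1, M sits at bearing 90° from F; a 137° counterclockwise sweep puts Q at bearing 227°, so Q = F + 13.7·(cos 227°, sin 227°) = (-44.943, -23.720). Tangency of A1 to QP means the radius FQ is perpendicular to QP, so QP runs along (−sin 227°, cos 227°); with |QP| = 15.9, P = (-33.315, -34.563). Then |GP| = |P − G| = 48.005.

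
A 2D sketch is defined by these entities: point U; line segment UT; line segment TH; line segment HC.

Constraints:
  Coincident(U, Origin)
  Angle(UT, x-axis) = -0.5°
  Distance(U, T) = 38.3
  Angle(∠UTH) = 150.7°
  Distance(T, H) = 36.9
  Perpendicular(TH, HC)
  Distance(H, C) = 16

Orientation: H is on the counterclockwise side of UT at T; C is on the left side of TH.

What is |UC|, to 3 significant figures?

70.4

U is at the origin; UT runs at -0.5° with length 38.3, so T = 38.3·(cos -0.5°, sin -0.5°) = (38.3, -0.334). ∠UTH = 150.7°, so TH runs at -0.5° + (180° − 150.7°) = 28.8° from the x-axis; with |TH| = 36.9, H = T + 36.9·(cos 28.8°, sin 28.8°) = (70.6, 17.4). TH is perpendicular to HC; with |HC| = 16.0 on the left of TH, C = H + 16.0·(-0.482, 0.876) = (62.9, 31.5). Then |UC| = |C − U| = 70.4.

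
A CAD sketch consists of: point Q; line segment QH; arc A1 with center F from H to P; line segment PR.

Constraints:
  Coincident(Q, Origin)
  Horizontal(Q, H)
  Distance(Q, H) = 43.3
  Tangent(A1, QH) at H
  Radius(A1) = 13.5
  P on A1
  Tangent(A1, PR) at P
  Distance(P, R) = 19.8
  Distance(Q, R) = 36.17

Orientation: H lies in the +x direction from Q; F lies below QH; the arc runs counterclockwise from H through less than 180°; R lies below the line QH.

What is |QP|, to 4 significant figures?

31.89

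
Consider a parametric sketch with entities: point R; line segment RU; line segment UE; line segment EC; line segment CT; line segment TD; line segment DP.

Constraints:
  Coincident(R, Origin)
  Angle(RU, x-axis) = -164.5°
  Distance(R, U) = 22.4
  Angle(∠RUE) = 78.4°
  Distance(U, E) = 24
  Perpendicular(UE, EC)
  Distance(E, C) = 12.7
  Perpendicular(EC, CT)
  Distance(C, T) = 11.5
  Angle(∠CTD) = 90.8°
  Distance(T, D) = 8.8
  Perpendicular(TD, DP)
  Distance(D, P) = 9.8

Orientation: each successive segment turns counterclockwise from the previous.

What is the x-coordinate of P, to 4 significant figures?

-8.132

R is at the origin; RU runs at -164.5° with length 22.4, so U = (-21.59, -5.986). ∠RUE = 78.4° gives UE at -62.90° from the x-axis; with |UE| = 24.0, E = (-10.65, -27.35). UE ⟂ EC, so EC runs at 27.10°; with |EC| = 12.7, C = (0.6535, -21.57). EC is perpendicular to CT, so CT runs at 117.1°; with |CT| = 11.5, T = (-4.585, -11.33). ∠CTD = 90.8° gives TD at -153.7° from the x-axis; with |TD| = 8.8, D = (-12.47, -15.23). TD ⟂ DP, so DP runs at -63.70°; with |DP| = 9.8, P = (-8.132, -24.01). So P.x = -8.132.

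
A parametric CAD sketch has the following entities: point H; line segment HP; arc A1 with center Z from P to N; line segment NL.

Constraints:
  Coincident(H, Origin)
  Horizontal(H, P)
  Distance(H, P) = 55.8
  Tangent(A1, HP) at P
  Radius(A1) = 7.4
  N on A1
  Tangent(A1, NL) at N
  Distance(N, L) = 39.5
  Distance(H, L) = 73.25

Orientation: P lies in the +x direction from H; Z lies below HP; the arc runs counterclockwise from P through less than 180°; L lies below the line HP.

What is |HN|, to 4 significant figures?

49.30

H is at the origin; HP is horizontal with |HP| = 55.8 and P on the +x side, so P = (55.80, 0.000). A1 meets HP tangentially, so ZP is at right angles to HP, so Z = P + (0, -7.4) = (55.80, -7.400). Since ZN ⟂ NL (tangency), |ZL| = √(7.4² + 39.5²) = 40.19 regardless of where N sits on A1. So L lies on both circle(H, 73.25) and circle(Z, 40.19); the below-HP intersection is L = (55.69, -47.59). N is the foot of the tangent from L: N = (48.52, -8.742).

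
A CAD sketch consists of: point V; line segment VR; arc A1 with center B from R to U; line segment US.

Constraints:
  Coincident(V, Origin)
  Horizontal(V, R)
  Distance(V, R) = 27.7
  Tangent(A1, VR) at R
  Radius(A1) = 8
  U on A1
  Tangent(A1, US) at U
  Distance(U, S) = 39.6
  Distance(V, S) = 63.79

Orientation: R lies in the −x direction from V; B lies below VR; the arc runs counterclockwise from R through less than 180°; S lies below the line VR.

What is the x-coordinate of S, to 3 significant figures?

-46.3

Checks: |BU| = 8.000 ✓; ∠(BU, US) = 90.00° ✓; |US| = 39.60 ✓; |VS| = 63.79 ✓.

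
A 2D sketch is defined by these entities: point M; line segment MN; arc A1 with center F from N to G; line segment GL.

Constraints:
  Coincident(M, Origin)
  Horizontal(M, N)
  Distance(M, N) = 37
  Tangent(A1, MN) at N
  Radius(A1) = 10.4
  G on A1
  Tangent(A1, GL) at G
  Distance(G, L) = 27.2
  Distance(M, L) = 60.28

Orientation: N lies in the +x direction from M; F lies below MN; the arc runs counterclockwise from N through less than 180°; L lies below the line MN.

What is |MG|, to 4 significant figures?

33.86

Checks: |FG| = 10.40 ✓; ∠(FG, GL) = 90.00° ✓; |GL| = 27.20 ✓; |ML| = 60.28 ✓.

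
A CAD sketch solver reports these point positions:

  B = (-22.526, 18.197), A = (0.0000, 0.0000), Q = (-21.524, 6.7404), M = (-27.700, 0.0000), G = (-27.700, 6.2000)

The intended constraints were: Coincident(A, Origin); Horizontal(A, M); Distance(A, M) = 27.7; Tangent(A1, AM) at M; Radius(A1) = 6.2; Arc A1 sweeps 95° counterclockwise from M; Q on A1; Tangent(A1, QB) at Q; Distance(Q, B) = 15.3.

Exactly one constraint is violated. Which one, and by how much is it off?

Distance(Q, B) = 15.3 — off by 3.80.

A = (0.00, 0.00) ✓; A.y = 0.00, M.y = 0.00 ✓; |AM| = 27.70 ✓; ∠(GM, MA) = 90.00° ✓; |GM| = 6.200 ✓; bearing(G→Q) − bearing(G→M) = 95.00° ✓; |GQ| = 6.200 ✓; ∠(GQ, QB) = 90.00° ✓; |QB| = 11.50 ✗.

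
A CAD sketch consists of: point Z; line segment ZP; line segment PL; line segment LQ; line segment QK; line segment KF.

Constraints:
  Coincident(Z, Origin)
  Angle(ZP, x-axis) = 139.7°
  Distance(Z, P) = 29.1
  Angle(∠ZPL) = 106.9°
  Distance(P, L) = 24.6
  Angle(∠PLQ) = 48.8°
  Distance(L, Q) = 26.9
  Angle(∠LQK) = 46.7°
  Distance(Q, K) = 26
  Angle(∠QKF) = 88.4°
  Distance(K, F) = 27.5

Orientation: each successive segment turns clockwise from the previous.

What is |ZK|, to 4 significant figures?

35.86

∠PLQ = 48.8° gives LQ at -64.60° from the x-axis; with |LQ| = 26.9, Q = (-0.8855, 17.10). ∠LQK = 46.7° gives QK at 162.1° from the x-axis; with |QK| = 26.0, K = (-25.63, 25.09). Then |ZK| = |K − Z| = 35.86.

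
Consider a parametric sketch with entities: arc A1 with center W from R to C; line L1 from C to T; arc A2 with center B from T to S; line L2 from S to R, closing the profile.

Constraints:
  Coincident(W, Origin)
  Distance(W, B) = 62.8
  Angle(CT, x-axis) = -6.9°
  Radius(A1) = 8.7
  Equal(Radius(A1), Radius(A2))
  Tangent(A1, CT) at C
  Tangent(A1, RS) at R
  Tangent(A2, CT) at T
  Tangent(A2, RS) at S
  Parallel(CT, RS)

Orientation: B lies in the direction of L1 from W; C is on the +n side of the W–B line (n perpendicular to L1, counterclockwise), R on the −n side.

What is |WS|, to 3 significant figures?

63.4

The slot axis is L1's direction at -6.9°, so u = (cos -6.9°, sin -6.9°) = (0.993, -0.120) and n = (−sin -6.9°, cos -6.9°) = (0.120, 0.993). W is at the origin and B lies 62.8 along u from W, so B = 62.8·u = (62.3, -7.54). Tangency of A1 to both parallel lines with radius 8.7 puts C and R at W ± 8.7·n: C = (1.05, 8.64), R = (-1.05, -8.64). Equal radii place T and S the same way about B: T = B + 8.7·n = (63.4, 1.09), S = B − 8.7·n = (61.3, -16.2). Then |WS| = |S − W| = 63.4.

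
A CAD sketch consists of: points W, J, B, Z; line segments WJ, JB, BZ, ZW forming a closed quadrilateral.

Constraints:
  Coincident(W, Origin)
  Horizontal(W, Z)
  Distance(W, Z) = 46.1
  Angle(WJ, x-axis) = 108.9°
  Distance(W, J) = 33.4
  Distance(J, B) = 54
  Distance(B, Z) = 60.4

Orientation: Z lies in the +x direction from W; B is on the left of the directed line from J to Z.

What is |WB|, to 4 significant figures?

69.22

Checks: |JB| = 54.00 ✓; |BZ| = 60.40 ✓.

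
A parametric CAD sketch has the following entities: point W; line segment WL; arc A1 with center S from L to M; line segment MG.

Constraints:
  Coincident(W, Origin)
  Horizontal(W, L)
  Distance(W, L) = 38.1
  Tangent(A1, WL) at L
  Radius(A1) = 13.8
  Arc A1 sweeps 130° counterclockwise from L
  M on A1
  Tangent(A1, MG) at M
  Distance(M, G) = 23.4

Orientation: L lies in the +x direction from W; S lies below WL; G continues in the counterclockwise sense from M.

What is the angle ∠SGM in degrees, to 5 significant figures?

30.530°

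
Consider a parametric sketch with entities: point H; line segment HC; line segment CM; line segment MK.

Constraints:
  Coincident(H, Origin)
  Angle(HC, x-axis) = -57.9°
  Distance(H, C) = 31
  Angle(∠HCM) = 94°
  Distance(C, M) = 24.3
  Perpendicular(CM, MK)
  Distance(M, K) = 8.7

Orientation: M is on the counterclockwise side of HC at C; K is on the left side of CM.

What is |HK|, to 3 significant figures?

34.6

∠HCM = 94.0°, so CM runs at -57.9° + (180° − 94.0°) = 28.1° from the x-axis; with |CM| = 24.3, M = C + 24.3·(cos 28.1°, sin 28.1°) = (37.9, -14.8). CM ⟂ MK; with |MK| = 8.7 on the left of CM, K = M + 8.7·(-0.471, 0.882) = (33.8, -7.14). Then |HK| = |K − H| = 34.6.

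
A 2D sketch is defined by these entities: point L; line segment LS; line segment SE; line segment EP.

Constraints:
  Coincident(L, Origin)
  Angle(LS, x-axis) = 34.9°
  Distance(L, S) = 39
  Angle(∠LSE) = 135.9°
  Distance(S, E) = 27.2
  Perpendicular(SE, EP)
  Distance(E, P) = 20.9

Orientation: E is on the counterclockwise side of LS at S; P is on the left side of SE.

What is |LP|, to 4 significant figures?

55.56

L is at the origin; LS runs at 34.9° with length 39.0, so S = 39.0·(cos 34.9°, sin 34.9°) = (31.99, 22.31). ∠LSE = 135.9°, so SE runs at 34.9° + (180° − 135.9°) = 79.00° from the x-axis; with |SE| = 27.2, E = S + 27.2·(cos 79.00°, sin 79.00°) = (37.18, 49.01). The perpendicularity gives EP at right angles to SE; with |EP| = 20.9 on the left of SE, P = E + 20.9·(-0.9816, 0.1908) = (16.66, 53.00). Then |LP| = |P − L| = 55.56.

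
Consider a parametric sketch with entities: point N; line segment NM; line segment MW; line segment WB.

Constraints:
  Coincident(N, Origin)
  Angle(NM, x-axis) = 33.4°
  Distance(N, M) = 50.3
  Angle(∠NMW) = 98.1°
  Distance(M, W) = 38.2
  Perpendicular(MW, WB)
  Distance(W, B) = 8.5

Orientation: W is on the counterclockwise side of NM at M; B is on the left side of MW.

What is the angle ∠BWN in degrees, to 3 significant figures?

42.3°

∠NMW = 98.1°, so MW runs at 33.4° + (180° − 98.1°) = 115° from the x-axis; with |MW| = 38.2, W = M + 38.2·(cos 115°, sin 115°) = (25.7, 62.2). The perpendicularity gives WB at right angles to MW; with |WB| = 8.5 on the left of MW, B = W + 8.5·(-0.904, -0.427) = (18.0, 58.6). Then cos ∠BWN = WB·WN / (|WB||WN|), giving 42.3°.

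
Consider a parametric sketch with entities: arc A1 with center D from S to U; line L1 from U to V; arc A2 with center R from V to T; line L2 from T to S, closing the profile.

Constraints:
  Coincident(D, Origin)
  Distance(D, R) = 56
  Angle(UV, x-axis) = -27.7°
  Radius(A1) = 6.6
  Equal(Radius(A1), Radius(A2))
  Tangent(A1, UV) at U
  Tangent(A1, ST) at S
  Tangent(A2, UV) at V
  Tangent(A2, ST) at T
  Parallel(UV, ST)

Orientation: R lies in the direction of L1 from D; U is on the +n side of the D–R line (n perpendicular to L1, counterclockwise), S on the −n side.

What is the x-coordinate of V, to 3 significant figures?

52.7

The slot axis is L1's direction at -27.7°, so u = (cos -27.7°, sin -27.7°) = (0.885, -0.465) and n = (−sin -27.7°, cos -27.7°) = (0.465, 0.885). D is at the origin and R lies 56.0 along u from D, so R = 56.0·u = (49.6, -26.0). Tangency of A1 to both parallel lines with radius 6.6 puts U and S at D ± 6.6·n: U = (3.07, 5.84), S = (-3.07, -5.84). Equal radii place V and T the same way about R: V = R + 6.6·n = (52.7, -20.2), T = R − 6.6·n = (46.5, -31.9). So V.x = 52.7.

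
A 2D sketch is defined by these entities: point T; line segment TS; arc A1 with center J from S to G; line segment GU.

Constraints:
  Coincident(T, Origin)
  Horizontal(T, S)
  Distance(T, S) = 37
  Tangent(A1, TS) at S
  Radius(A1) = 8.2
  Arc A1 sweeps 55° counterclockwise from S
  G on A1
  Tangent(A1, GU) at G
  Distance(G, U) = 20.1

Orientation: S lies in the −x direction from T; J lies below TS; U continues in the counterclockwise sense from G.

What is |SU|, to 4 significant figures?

27.04

T is at the origin; T and S share the same y with |TS| = 37.0 and S on the −x side, so S = (-37.00, 0.000). Since A1 is tangent to TS there, JS ⟂ TS, so J = S + (0, -8.2) = (-37.00, -8.200). On A1, S sits at bearing 90° from J; a 55° counterclockwise sweep puts G at bearing 145°, so G = J + 8.2·(cos 145°, sin 145°) = (-43.72, -3.497). Tangency of A1 to GU means the radius JG is perpendicular to GU, so GU runs along (−sin 145°, cos 145°); with |GU| = 20.1, U = (-55.25, -19.96). Then |SU| = |U − S| = 27.04.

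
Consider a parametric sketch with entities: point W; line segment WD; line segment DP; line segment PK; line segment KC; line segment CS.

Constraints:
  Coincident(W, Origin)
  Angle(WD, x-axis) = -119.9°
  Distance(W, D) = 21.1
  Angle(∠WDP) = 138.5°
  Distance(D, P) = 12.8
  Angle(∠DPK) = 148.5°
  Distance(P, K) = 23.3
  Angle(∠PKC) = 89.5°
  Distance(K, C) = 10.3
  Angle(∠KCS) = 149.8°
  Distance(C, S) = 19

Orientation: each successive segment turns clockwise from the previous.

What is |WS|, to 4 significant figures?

30.59

W is at the origin; WD runs at -119.9° with length 21.1, so D = (-10.52, -18.29). ∠WDP = 138.5° gives DP at -161.4° from the x-axis; with |DP| = 12.8, P = (-22.65, -22.37). ∠DPK = 148.5° gives PK at 167.1° from the x-axis; with |PK| = 23.3, K = (-45.36, -17.17). ∠PKC = 89.5° gives KC at 76.60° from the x-axis; with |KC| = 10.3, C = (-42.97, -7.153). ∠KCS = 149.8° gives CS at 46.40° from the x-axis; with |CS| = 19.0, S = (-29.87, 6.606). Then |WS| = |S − W| = 30.59.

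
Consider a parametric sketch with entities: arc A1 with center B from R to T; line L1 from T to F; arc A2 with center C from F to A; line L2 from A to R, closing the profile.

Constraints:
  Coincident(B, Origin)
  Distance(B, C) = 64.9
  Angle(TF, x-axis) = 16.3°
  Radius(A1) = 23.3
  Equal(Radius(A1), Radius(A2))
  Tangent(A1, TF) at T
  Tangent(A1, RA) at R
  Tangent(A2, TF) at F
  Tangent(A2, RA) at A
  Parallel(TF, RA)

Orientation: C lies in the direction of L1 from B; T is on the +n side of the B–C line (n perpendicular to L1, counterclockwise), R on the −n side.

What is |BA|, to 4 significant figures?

68.96

The slot axis is L1's direction at 16.3°, so u = (cos 16.3°, sin 16.3°) = (0.9598, 0.2807) and n = (−sin 16.3°, cos 16.3°) = (-0.2807, 0.9598). B is at the origin and C lies 64.9 along u from B, so C = 64.9·u = (62.29, 18.22). Tangency of A1 to both parallel lines with radius 23.3 puts T and R at B ± 23.3·n: T = (-6.540, 22.36), R = (6.540, -22.36). Equal radii place F and A the same way about C: F = C + 23.3·n = (55.75, 40.58), A = C − 23.3·n = (68.83, -4.148). Then |BA| = |A − B| = 68.96.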